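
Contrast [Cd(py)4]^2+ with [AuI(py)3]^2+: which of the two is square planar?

For [Cd(py)4]^2+: Ligand charges: pyridine is neutral. With an overall charge of +2 the cadmium centre must be in the +2 oxidation state. Group 12 minus oxidation state 2 gives a d¹⁰ configuration. A d¹⁰ ion has no crystal-field stabilisation preference between square planar and tetrahedral, so four ligands adopt the sterically favoured tetrahedral geometry. → tetrahedral.
For [AuI(py)3]^2+: Summing ligand charges against the +2 overall charge gives an oxidation state of +3 for gold. Gold is a group-11 element; Au(III) is therefore d⁸. A 5d d⁸ ion has a large crystal-field splitting; square planar leaves the high-energy d_{x²−y²} orbital empty and maximises CFSE. → square planar.

[AuI(py)3]^2+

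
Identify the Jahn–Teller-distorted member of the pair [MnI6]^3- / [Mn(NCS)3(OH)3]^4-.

[MnI6]^3-

[MnI6]^3-: Summing ligand charges against the −3 overall charge gives an oxidation state of +3 for manganese. Group 7 minus oxidation state 3 gives a d⁴ configuration. Iodide is a weak-field ligand for a first-row metal, so the complex is high-spin. The t₂g³e_g¹ (high-spin) configuration has an unevenly filled e_g set; the Jahn–Teller theorem predicts a tetragonal distortion (typically axial elongation) to lift the degeneracy.
[Mn(NCS)3(OH)3]^4-: Summing ligand charges against the −4 overall charge gives an oxidation state of +2 for manganese. Mn sits in group 7, so the d-electron count is 7 − 2 = 5. Hydroxide and isothiocyanate are weak-field ligands for a first-row metal, so the complex is high-spin. The d⁵ configuration leaves the e_g set evenly filled (or empty) — no strong Jahn–Teller driving force.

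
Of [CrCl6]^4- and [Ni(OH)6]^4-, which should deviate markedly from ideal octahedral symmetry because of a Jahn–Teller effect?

[CrCl6]^4-: Each chloride is −1; balancing the −4 overall charge requires Cr(II). Group 6 minus oxidation state 2 gives a d⁴ configuration. Chloride is a weak-field ligand for a first-row metal, so the complex is high-spin. The t₂g³e_g¹ (high-spin) configuration has an unevenly filled e_g set; the Jahn–Teller theorem predicts a tetragonal distortion (typically axial elongation) to lift the degeneracy.
[Ni(OH)6]^4-: Summing ligand charges against the −4 overall charge gives an oxidation state of +2 for nickel. Group 10 minus oxidation state 2 gives a d⁸ configuration. The d⁸ configuration leaves the e_g set evenly filled (or empty) — no strong Jahn–Teller driving force.

[CrCl6]^4-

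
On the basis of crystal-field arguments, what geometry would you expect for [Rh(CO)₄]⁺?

square planar

Carbonyl is neutral; balancing the +1 overall charge requires Rh(I).
Rh sits in group 9, so the d-electron count is 9 − 1 = 8.
Coordination number: 4.
A 4d d⁸ ion has a large crystal-field splitting; square planar leaves the high-energy d_{x²−y²} orbital empty and maximises CFSE.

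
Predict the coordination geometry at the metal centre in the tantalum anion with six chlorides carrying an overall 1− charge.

octahedral

Each chloride is −1; balancing the −1 overall charge requires Ta(V).
Ta sits in group 5, so the d-electron count is 5 − 5 = 0.
With 6 monodentate ligands the coordination number is 6.
Six donors around a single metal centre give an octahedral coordination sphere.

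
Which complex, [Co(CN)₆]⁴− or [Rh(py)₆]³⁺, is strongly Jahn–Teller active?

[Co(CN)₆]⁴−: Summing ligand charges against the −4 overall charge gives an oxidation state of +2 for cobalt. Group 9 minus oxidation state 2 gives a d⁷ configuration. Cyanide is a strong-field ligand (high in the spectrochemical series) for a first-row metal, so the complex is low-spin. The t₂g⁶e_g¹ (low-spin) configuration has an unevenly filled e_g set; the Jahn–Teller theorem predicts a tetragonal distortion (typically axial elongation) to lift the degeneracy.
[Rh(py)₆]³⁺: Ligand charges: pyridine is neutral. With an overall charge of +3 the rhodium centre must be in the +3 oxidation state. Rh sits in group 9, so the d-electron count is 9 − 3 = 6. A 4d ion has a large Δₒ and is invariably low-spin. The d⁶ configuration leaves the e_g set evenly filled (or empty) — no strong Jahn–Teller driving force.

[Co(CN)₆]⁴−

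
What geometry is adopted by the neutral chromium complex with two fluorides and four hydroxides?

Summing ligand charges against the 0 overall charge gives an oxidation state of +6 for chromium.
Chromium is a group-6 element; Cr(VI) is therefore d⁰.
With 6 monodentate ligands the coordination number is 6.
Six donors around a single metal centre give an octahedral coordination sphere.

octahedral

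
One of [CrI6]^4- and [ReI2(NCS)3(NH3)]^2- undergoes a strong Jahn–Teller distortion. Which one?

[CrI6]^4-: Summing ligand charges against the −4 overall charge gives an oxidation state of +2 for chromium. Cr sits in group 6, so the d-electron count is 6 − 2 = 4. Iodide is a weak-field ligand for a first-row metal, so the complex is high-spin. The t₂g³e_g¹ (high-spin) configuration has an unevenly filled e_g set; the Jahn–Teller theorem predicts a tetragonal distortion (typically axial elongation) to lift the degeneracy.
[ReI2(NCS)3(NH3)]^2-: Each iodide is −1; each isothiocyanate is −1; ammonia is neutral; balancing the −2 overall charge requires Re(III). Group 7 minus oxidation state 3 gives a d⁴ configuration. A 5d ion has a large Δₒ and is invariably low-spin. The d⁴ configuration leaves the e_g set evenly filled (or empty) — no strong Jahn–Teller driving force.

[CrI6]^4-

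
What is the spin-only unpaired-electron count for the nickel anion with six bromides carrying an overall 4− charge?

Ligand charges: each bromide is −1. With an overall charge of −4 the nickel centre must be in the +2 oxidation state.
Nickel is a group-10 element; Ni(II) is therefore d⁸.
In an octahedral field the d⁸ configuration is t₂g⁶e_g² (only one arrangement possible), giving 2 unpaired electrons.

2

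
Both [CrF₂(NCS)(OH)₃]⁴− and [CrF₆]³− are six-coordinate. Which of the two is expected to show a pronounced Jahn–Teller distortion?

[CrF₂(NCS)(OH)₃]⁴−: Each fluoride is −1; each isothiocyanate is −1; each hydroxide is −1; balancing the −4 overall charge requires Cr(II). Chromium is a group-6 element; Cr(II) is therefore d⁴. Fluoride, hydroxide, and isothiocyanate are weak-field ligands for a first-row metal, so the complex is high-spin. The t₂g³e_g¹ (high-spin) configuration has an unevenly filled e_g set; the Jahn–Teller theorem predicts a tetragonal distortion (typically axial elongation) to lift the degeneracy.
[CrF₆]³−: Summing ligand charges against the −3 overall charge gives an oxidation state of +3 for chromium. Chromium is a group-6 element; Cr(III) is therefore d³. The d³ configuration leaves the e_g set evenly filled (or empty) — no strong Jahn–Teller driving force.

[CrF₂(NCS)(OH)₃]⁴−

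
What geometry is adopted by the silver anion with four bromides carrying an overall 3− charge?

tetrahedral

Ligand charges: each bromide is −1. With an overall charge of −3 the silver centre must be in the +1 oxidation state.
Ag sits in group 11, so the d-electron count is 11 − 1 = 10.
Coordination number: 4.
A d¹⁰ ion has no crystal-field stabilisation preference between square planar and tetrahedral, so four ligands adopt the sterically favoured tetrahedral geometry.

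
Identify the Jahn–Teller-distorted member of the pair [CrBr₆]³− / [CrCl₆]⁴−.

[CrCl₆]⁴−

[CrBr₆]³−: Summing ligand charges against the −3 overall charge gives an oxidation state of +3 for chromium. Chromium is a group-6 element; Cr(III) is therefore d³. The d³ configuration leaves the e_g set evenly filled (or empty) — no strong Jahn–Teller driving force.
[CrCl₆]⁴−: Summing ligand charges against the −4 overall charge gives an oxidation state of +2 for chromium. Chromium is a group-6 element; Cr(II) is therefore d⁴. Chloride is a weak-field ligand for a first-row metal, so the complex is high-spin. The t₂g³e_g¹ (high-spin) configuration has an unevenly filled e_g set; the Jahn–Teller theorem predicts a tetragonal distortion (typically axial elongation) to lift the degeneracy.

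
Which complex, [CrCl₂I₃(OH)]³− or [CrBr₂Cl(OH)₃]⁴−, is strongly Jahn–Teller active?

[CrBr₂Cl(OH)₃]⁴−

[CrCl₂I₃(OH)]³−: Ligand charges: each chloride is −1; each iodide is −1; each hydroxide is −1. With an overall charge of −3 the chromium centre must be in the +3 oxidation state. Group 6 minus oxidation state 3 gives a d³ configuration. The d³ configuration leaves the e_g set evenly filled (or empty) — no strong Jahn–Teller driving force.
[CrBr₂Cl(OH)₃]⁴−: Ligand charges: each bromide is −1; each chloride is −1; each hydroxide is −1. With an overall charge of −4 the chromium centre must be in the +2 oxidation state. Group 6 minus oxidation state 2 gives a d⁴ configuration. Bromide, chloride, and hydroxide are weak-field ligands for a first-row metal, so the complex is high-spin. The t₂g³e_g¹ (high-spin) configuration has an unevenly filled e_g set; the Jahn–Teller theorem predicts a tetragonal distortion (typically axial elongation) to lift the degeneracy.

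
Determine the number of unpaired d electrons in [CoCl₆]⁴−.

3 unpaired electrons

Ligand charges: each chloride is −1. With an overall charge of −4 the cobalt centre must be in the +2 oxidation state.
Group 9 minus oxidation state 2 gives a d⁷ configuration.
The spin state decides the count: Chloride is a weak-field ligand for a first-row metal, so the complex is high-spin.
An octahedral high-spin d⁷ ion is t₂g⁵e_g², giving 3 unpaired electrons.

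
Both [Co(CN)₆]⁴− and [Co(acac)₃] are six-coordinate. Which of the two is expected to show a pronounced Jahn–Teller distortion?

[Co(CN)₆]⁴−

[Co(CN)₆]⁴−: Summing ligand charges against the −4 overall charge gives an oxidation state of +2 for cobalt. Group 9 minus oxidation state 2 gives a d⁷ configuration. Cyanide is a strong-field ligand (high in the spectrochemical series) for a first-row metal, so the complex is low-spin. The t₂g⁶e_g¹ (low-spin) configuration has an unevenly filled e_g set; the Jahn–Teller theorem predicts a tetragonal distortion (typically axial elongation) to lift the degeneracy.
[Co(acac)₃]: Summing ligand charges against the 0 overall charge gives an oxidation state of +3 for cobalt. Co sits in group 9, so the d-electron count is 9 − 3 = 6. Co(III) has an exceptionally large octahedral splitting and is low-spin with essentially every ligand except fluoride. The d⁶ configuration leaves the e_g set evenly filled (or empty) — no strong Jahn–Teller driving force.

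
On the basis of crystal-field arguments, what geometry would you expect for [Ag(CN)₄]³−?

tetrahedral

Ligand charges: each cyanide is −1. With an overall charge of −3 the silver centre must be in the +1 oxidation state.
Group 11 minus oxidation state 1 gives a d¹⁰ configuration.
Coordination number: 4.
A d¹⁰ ion has no crystal-field stabilisation preference between square planar and tetrahedral, so four ligands adopt the sterically favoured tetrahedral geometry.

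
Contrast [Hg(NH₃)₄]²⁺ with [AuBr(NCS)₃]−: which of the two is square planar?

[AuBr(NCS)₃]−

For [Hg(NH₃)₄]²⁺: Ammonia is neutral; balancing the +2 overall charge requires Hg(II). Mercury is a group-12 element; Hg(II) is therefore d¹⁰. A d¹⁰ ion has no crystal-field stabilisation preference between square planar and tetrahedral, so four ligands adopt the sterically favoured tetrahedral geometry. → tetrahedral.
For [AuBr(NCS)₃]−: Summing ligand charges against the −1 overall charge gives an oxidation state of +3 for gold. Group 11 minus oxidation state 3 gives a d⁸ configuration. A 5d d⁸ ion has a large crystal-field splitting; square planar leaves the high-energy d_{x²−y²} orbital empty and maximises CFSE. → square planar.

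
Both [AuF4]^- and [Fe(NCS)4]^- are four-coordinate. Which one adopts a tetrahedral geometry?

[Fe(NCS)4]^-

For [AuF4]^-: Each fluoride is −1; balancing the −1 overall charge requires Au(III). Group 11 minus oxidation state 3 gives a d⁸ configuration. A 5d d⁸ ion has a large crystal-field splitting; square planar leaves the high-energy d_{x²−y²} orbital empty and maximises CFSE. → square planar.
For [Fe(NCS)4]^-: Summing ligand charges against the −1 overall charge gives an oxidation state of +3 for iron. Fe sits in group 8, so the d-electron count is 8 − 3 = 5. A high-spin d⁵ ion has zero CFSE in either geometry, so four ligands adopt the sterically favoured tetrahedral geometry. → tetrahedral.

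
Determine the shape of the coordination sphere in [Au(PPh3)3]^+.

trigonal planar

Summing ligand charges against the +1 overall charge gives an oxidation state of +1 for gold.
Au sits in group 11, so the d-electron count is 11 − 1 = 10.
With 3 monodentate ligands the coordination number is 3.
Three ligands around a d¹⁰ centre minimise repulsion in a trigonal-planar arrangement.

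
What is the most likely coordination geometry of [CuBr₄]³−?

Summing ligand charges against the −3 overall charge gives an oxidation state of +1 for copper.
Group 11 minus oxidation state 1 gives a d¹⁰ configuration.
Coordination number: 4.
A d¹⁰ ion has no crystal-field stabilisation preference between square planar and tetrahedral, so four ligands adopt the sterically favoured tetrahedral geometry.

tetrahedral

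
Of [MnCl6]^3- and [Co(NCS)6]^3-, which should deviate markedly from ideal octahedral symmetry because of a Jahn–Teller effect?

[MnCl6]^3-: Summing ligand charges against the −3 overall charge gives an oxidation state of +3 for manganese. Group 7 minus oxidation state 3 gives a d⁴ configuration. Chloride is a weak-field ligand for a first-row metal, so the complex is high-spin. The t₂g³e_g¹ (high-spin) configuration has an unevenly filled e_g set; the Jahn–Teller theorem predicts a tetragonal distortion (typically axial elongation) to lift the degeneracy.
[Co(NCS)6]^3-: Each isothiocyanate is −1; balancing the −3 overall charge requires Co(III). Co sits in group 9, so the d-electron count is 9 − 3 = 6. Co(III) has an exceptionally large octahedral splitting and is low-spin with essentially every ligand except fluoride. The d⁶ configuration leaves the e_g set evenly filled (or empty) — no strong Jahn–Teller driving force.

[MnCl6]^3-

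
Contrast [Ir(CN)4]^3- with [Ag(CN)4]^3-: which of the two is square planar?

[Ir(CN)4]^3-

For [Ir(CN)4]^3-: Each cyanide is −1; balancing the −3 overall charge requires Ir(I). Iridium is a group-9 element; Ir(I) is therefore d⁸. A 5d d⁸ ion has a large crystal-field splitting; square planar leaves the high-energy d_{x²−y²} orbital empty and maximises CFSE. → square planar.
For [Ag(CN)4]^3-: Each cyanide is −1; balancing the −3 overall charge requires Ag(I). Ag sits in group 11, so the d-electron count is 11 − 1 = 10. A d¹⁰ ion has no crystal-field stabilisation preference between square planar and tetrahedral, so four ligands adopt the sterically favoured tetrahedral geometry. → tetrahedral.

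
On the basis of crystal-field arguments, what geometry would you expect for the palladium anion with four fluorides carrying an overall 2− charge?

square planar

Each fluoride is −1; balancing the −2 overall charge requires Pd(II).
Group 10 minus oxidation state 2 gives a d⁸ configuration.
With 4 monodentate ligands the coordination number is 4.
A 4d d⁸ ion has a large crystal-field splitting; square planar leaves the high-energy d_{x²−y²} orbital empty and maximises CFSE.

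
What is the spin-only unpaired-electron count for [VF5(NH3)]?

Ligand charges: each fluoride is −1; ammonia is neutral. With an overall charge of 0 the vanadium centre must be in the +5 oxidation state.
V sits in group 5, so the d-electron count is 5 − 5 = 0.
In an octahedral field the d⁰ configuration is t₂g⁰e_g⁰, giving 0 unpaired electrons.

0 unpaired electrons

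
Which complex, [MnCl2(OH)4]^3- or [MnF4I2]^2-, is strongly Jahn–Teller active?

[MnCl2(OH)4]^3-: Each chloride is −1; each hydroxide is −1; balancing the −3 overall charge requires Mn(III). Group 7 minus oxidation state 3 gives a d⁴ configuration. Chloride and hydroxide are weak-field ligands for a first-row metal, so the complex is high-spin. The t₂g³e_g¹ (high-spin) configuration has an unevenly filled e_g set; the Jahn–Teller theorem predicts a tetragonal distortion (typically axial elongation) to lift the degeneracy.
[MnF4I2]^2-: Summing ligand charges against the −2 overall charge gives an oxidation state of +4 for manganese. Manganese is a group-7 element; Mn(IV) is therefore d³. The d³ configuration leaves the e_g set evenly filled (or empty) — no strong Jahn–Teller driving force.

[MnCl2(OH)4]^3-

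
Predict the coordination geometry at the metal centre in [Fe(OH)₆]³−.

octahedral

Ligand charges: each hydroxide is −1. With an overall charge of −3 the iron centre must be in the +3 oxidation state.
Fe sits in group 8, so the d-electron count is 8 − 3 = 5.
With 6 monodentate ligands the coordination number is 6.
Six donors around a single metal centre give an octahedral coordination sphere.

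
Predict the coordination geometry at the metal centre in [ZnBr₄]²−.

tetrahedral

Summing ligand charges against the −2 overall charge gives an oxidation state of +2 for zinc.
Zinc is a group-12 element; Zn(II) is therefore d¹⁰.
With 4 monodentate ligands the coordination number is 4.
A d¹⁰ ion has no crystal-field stabilisation preference between square planar and tetrahedral, so four ligands adopt the sterically favoured tetrahedral geometry.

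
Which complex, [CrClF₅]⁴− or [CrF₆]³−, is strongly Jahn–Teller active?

[CrClF₅]⁴−: Ligand charges: each chloride is −1; each fluoride is −1. With an overall charge of −4 the chromium centre must be in the +2 oxidation state. Chromium is a group-6 element; Cr(II) is therefore d⁴. Chloride and fluoride are weak-field ligands for a first-row metal, so the complex is high-spin. The t₂g³e_g¹ (high-spin) configuration has an unevenly filled e_g set; the Jahn–Teller theorem predicts a tetragonal distortion (typically axial elongation) to lift the degeneracy.
[CrF₆]³−: Ligand charges: each fluoride is −1. With an overall charge of −3 the chromium centre must be in the +3 oxidation state. Chromium is a group-6 element; Cr(III) is therefore d³. The d³ configuration leaves the e_g set evenly filled (or empty) — no strong Jahn–Teller driving force.

[CrClF₅]⁴−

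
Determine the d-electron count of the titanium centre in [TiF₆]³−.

Summing ligand charges against the −3 overall charge gives an oxidation state of +3 for titanium.
Titanium is a group-4 element; Ti(III) is therefore d¹.

d¹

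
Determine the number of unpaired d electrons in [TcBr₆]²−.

Summing ligand charges against the −2 overall charge gives an oxidation state of +4 for technetium.
Group 7 minus oxidation state 4 gives a d³ configuration.
In an octahedral field the d³ configuration is t₂g³e_g⁰ (only one arrangement possible), giving 3 unpaired electrons.

3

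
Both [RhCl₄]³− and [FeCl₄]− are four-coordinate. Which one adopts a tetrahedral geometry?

For [RhCl₄]³−: Ligand charges: each chloride is −1. With an overall charge of −3 the rhodium centre must be in the +1 oxidation state. Rh sits in group 9, so the d-electron count is 9 − 1 = 8. A 4d d⁸ ion has a large crystal-field splitting; square planar leaves the high-energy d_{x²−y²} orbital empty and maximises CFSE. → square planar.
For [FeCl₄]−: Each chloride is −1; balancing the −1 overall charge requires Fe(III). Group 8 minus oxidation state 3 gives a d⁵ configuration. A high-spin d⁵ ion has zero CFSE in either geometry, so four ligands adopt the sterically favoured tetrahedral geometry. → tetrahedral.

[FeCl₄]−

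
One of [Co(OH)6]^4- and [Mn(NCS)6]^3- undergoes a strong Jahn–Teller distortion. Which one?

[Co(OH)6]^4-: Ligand charges: each hydroxide is −1. With an overall charge of −4 the cobalt centre must be in the +2 oxidation state. Group 9 minus oxidation state 2 gives a d⁷ configuration. Hydroxide is a weak-field ligand for a first-row metal, so the complex is high-spin. The d⁷ configuration leaves the e_g set evenly filled (or empty) — no strong Jahn–Teller driving force.
[Mn(NCS)6]^3-: Summing ligand charges against the −3 overall charge gives an oxidation state of +3 for manganese. Mn sits in group 7, so the d-electron count is 7 − 3 = 4. Isothiocyanate is a weak-field ligand for a first-row metal, so the complex is high-spin. The t₂g³e_g¹ (high-spin) configuration has an unevenly filled e_g set; the Jahn–Teller theorem predicts a tetragonal distortion (typically axial elongation) to lift the degeneracy.

[Mn(NCS)6]^3-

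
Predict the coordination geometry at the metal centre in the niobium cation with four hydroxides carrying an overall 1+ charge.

tetrahedral

Summing ligand charges against the +1 overall charge gives an oxidation state of +5 for niobium.
Nb sits in group 5, so the d-electron count is 5 − 5 = 0.
With 4 monodentate ligands the coordination number is 4.
A d⁰ ion has no crystal-field stabilisation preference between square planar and tetrahedral, so four ligands adopt the sterically favoured tetrahedral geometry.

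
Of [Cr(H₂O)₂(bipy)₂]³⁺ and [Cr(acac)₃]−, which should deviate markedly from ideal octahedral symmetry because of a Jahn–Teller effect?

[Cr(acac)₃]−

[Cr(H₂O)₂(bipy)₂]³⁺: Summing ligand charges against the +3 overall charge gives an oxidation state of +3 for chromium. Chromium is a group-6 element; Cr(III) is therefore d³. The d³ configuration leaves the e_g set evenly filled (or empty) — no strong Jahn–Teller driving force.
[Cr(acac)₃]−: Each acetylacetonate is −1; balancing the −1 overall charge requires Cr(II). Cr sits in group 6, so the d-electron count is 6 − 2 = 4. Acetylacetonate is a weak-field ligand for a first-row metal, so the complex is high-spin. The t₂g³e_g¹ (high-spin) configuration has an unevenly filled e_g set; the Jahn–Teller theorem predicts a tetragonal distortion (typically axial elongation) to lift the degeneracy.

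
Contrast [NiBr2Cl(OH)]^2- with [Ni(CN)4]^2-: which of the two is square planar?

For [NiBr2Cl(OH)]^2-: Summing ligand charges against the −2 overall charge gives an oxidation state of +2 for nickel. Nickel is a group-10 element; Ni(II) is therefore d⁸. Bromide, chloride, and hydroxide are weak-field ligands. With weak-field ligands the CFSE gain from square planar is small, so a 3d d⁸ ion takes the sterically preferred tetrahedral geometry. → tetrahedral.
For [Ni(CN)4]^2-: Ligand charges: each cyanide is −1. With an overall charge of −2 the nickel centre must be in the +2 oxidation state. Group 10 minus oxidation state 2 gives a d⁸ configuration. Cyanide is a strong-field ligand (high in the spectrochemical series). A 3d d⁸ ion with strong-field ligands gains enough CFSE to favour square planar over tetrahedral. → square planar.

[Ni(CN)4]^2-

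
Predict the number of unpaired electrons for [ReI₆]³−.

Summing ligand charges against the −3 overall charge gives an oxidation state of +3 for rhenium.
Group 7 minus oxidation state 3 gives a d⁴ configuration.
The spin state decides the count: a 5d ion has a large Δₒ and is invariably low-spin.
An octahedral low-spin d⁴ ion is t₂g⁴e_g⁰, giving 2 unpaired electrons.

2 unpaired electrons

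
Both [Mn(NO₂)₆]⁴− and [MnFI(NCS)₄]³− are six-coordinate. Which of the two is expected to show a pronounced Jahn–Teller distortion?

[Mn(NO₂)₆]⁴−: Each nitro (N-bound nitrite) is −1; balancing the −4 overall charge requires Mn(II). Group 7 minus oxidation state 2 gives a d⁵ configuration. Nitro (N-bound nitrite) is a strong-field ligand (high in the spectrochemical series) for a first-row metal, so the complex is low-spin. The d⁵ configuration leaves the e_g set evenly filled (or empty) — no strong Jahn–Teller driving force.
[MnFI(NCS)₄]³−: Summing ligand charges against the −3 overall charge gives an oxidation state of +3 for manganese. Mn sits in group 7, so the d-electron count is 7 − 3 = 4. Fluoride, iodide, and isothiocyanate are weak-field ligands for a first-row metal, so the complex is high-spin. The t₂g³e_g¹ (high-spin) configuration has an unevenly filled e_g set; the Jahn–Teller theorem predicts a tetragonal distortion (typically axial elongation) to lift the degeneracy.

[MnFI(NCS)₄]³−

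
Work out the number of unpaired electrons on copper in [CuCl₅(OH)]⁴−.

1 unpaired electron

Each chloride is −1; each hydroxide is −1; balancing the −4 overall charge requires Cu(II).
Copper is a group-11 element; Cu(II) is therefore d⁹.
In an octahedral field the d⁹ configuration is t₂g⁶e_g³ (only one arrangement possible), giving 1 unpaired electron.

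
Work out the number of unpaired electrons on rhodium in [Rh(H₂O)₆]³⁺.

0 unpaired electrons

Summing ligand charges against the +3 overall charge gives an oxidation state of +3 for rhodium.
Group 9 minus oxidation state 3 gives a d⁶ configuration.
The spin state decides the count: a 4d ion has a large Δₒ and is invariably low-spin.
An octahedral low-spin d⁶ ion is t₂g⁶e_g⁰, giving 0 unpaired electrons.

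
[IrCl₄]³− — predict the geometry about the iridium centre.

square planar

Each chloride is −1; balancing the −3 overall charge requires Ir(I).
Iridium is a group-9 element; Ir(I) is therefore d⁸.
With 4 monodentate ligands the coordination number is 4.
A 5d d⁸ ion has a large crystal-field splitting; square planar leaves the high-energy d_{x²−y²} orbital empty and maximises CFSE.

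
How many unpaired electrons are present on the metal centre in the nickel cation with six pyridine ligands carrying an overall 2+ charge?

2 unpaired electrons

Summing ligand charges against the +2 overall charge gives an oxidation state of +2 for nickel.
Nickel is a group-10 element; Ni(II) is therefore d⁸.
In an octahedral field the d⁸ configuration is t₂g⁶e_g² (only one arrangement possible), giving 2 unpaired electrons.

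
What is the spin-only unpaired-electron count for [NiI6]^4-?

Each iodide is −1; balancing the −4 overall charge requires Ni(II).
Group 10 minus oxidation state 2 gives a d⁸ configuration.
In an octahedral field the d⁸ configuration is t₂g⁶e_g² (only one arrangement possible), giving 2 unpaired electrons.

2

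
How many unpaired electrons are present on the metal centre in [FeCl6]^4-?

Ligand charges: each chloride is −1. With an overall charge of −4 the iron centre must be in the +2 oxidation state.
Fe sits in group 8, so the d-electron count is 8 − 2 = 6.
The spin state decides the count: Chloride is a weak-field ligand for a first-row metal, so the complex is high-spin.
An octahedral high-spin d⁶ ion is t₂g⁴e_g², giving 4 unpaired electrons.

4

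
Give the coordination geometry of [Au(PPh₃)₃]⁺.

trigonal planar

Ligand charges: triphenylphosphine is neutral. With an overall charge of +1 the gold centre must be in the +1 oxidation state.
Group 11 minus oxidation state 1 gives a d¹⁰ configuration.
With 3 monodentate ligands the coordination number is 3.
Three ligands around a d¹⁰ centre minimise repulsion in a trigonal-planar arrangement.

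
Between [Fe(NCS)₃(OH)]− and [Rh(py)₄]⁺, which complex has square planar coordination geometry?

For [Fe(NCS)₃(OH)]−: Ligand charges: each isothiocyanate is −1; each hydroxide is −1. With an overall charge of −1 the iron centre must be in the +3 oxidation state. Group 8 minus oxidation state 3 gives a d⁵ configuration. A high-spin d⁵ ion has zero CFSE in either geometry, so four ligands adopt the sterically favoured tetrahedral geometry. → tetrahedral.
For [Rh(py)₄]⁺: Ligand charges: pyridine is neutral. With an overall charge of +1 the rhodium centre must be in the +1 oxidation state. Rh sits in group 9, so the d-electron count is 9 − 1 = 8. A 4d d⁸ ion has a large crystal-field splitting; square planar leaves the high-energy d_{x²−y²} orbital empty and maximises CFSE. → square planar.

[Rh(py)₄]⁺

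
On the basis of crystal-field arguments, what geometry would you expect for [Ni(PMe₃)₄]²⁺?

square planar

Summing ligand charges against the +2 overall charge gives an oxidation state of +2 for nickel.
Group 10 minus oxidation state 2 gives a d⁸ configuration.
With 4 monodentate ligands the coordination number is 4.
Trimethylphosphine is a strong-field ligand (high in the spectrochemical series).
A 3d d⁸ ion with strong-field ligands gains enough CFSE to favour square planar over tetrahedral.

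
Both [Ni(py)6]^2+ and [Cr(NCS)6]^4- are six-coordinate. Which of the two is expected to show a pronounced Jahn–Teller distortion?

[Cr(NCS)6]^4-

[Ni(py)6]^2+: Ligand charges: pyridine is neutral. With an overall charge of +2 the nickel centre must be in the +2 oxidation state. Group 10 minus oxidation state 2 gives a d⁸ configuration. The d⁸ configuration leaves the e_g set evenly filled (or empty) — no strong Jahn–Teller driving force.
[Cr(NCS)6]^4-: Ligand charges: each isothiocyanate is −1. With an overall charge of −4 the chromium centre must be in the +2 oxidation state. Chromium is a group-6 element; Cr(II) is therefore d⁴. Isothiocyanate is a weak-field ligand for a first-row metal, so the complex is high-spin. The t₂g³e_g¹ (high-spin) configuration has an unevenly filled e_g set; the Jahn–Teller theorem predicts a tetragonal distortion (typically axial elongation) to lift the degeneracy.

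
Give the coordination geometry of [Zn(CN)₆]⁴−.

Each cyanide is −1; balancing the −4 overall charge requires Zn(II).
Group 12 minus oxidation state 2 gives a d¹⁰ configuration.
With 6 monodentate ligands the coordination number is 6.
Six donors around a single metal centre give an octahedral coordination sphere.

octahedral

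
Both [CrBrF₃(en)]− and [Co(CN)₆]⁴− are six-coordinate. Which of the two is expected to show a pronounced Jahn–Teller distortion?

[Co(CN)₆]⁴−

[CrBrF₃(en)]−: Ligand charges: each bromide is −1; each fluoride is −1; ethylenediamine is neutral. With an overall charge of −1 the chromium centre must be in the +3 oxidation state. Chromium is a group-6 element; Cr(III) is therefore d³. The d³ configuration leaves the e_g set evenly filled (or empty) — no strong Jahn–Teller driving force.
[Co(CN)₆]⁴−: Ligand charges: each cyanide is −1. With an overall charge of −4 the cobalt centre must be in the +2 oxidation state. Group 9 minus oxidation state 2 gives a d⁷ configuration. Cyanide is a strong-field ligand (high in the spectrochemical series) for a first-row metal, so the complex is low-spin. The t₂g⁶e_g¹ (low-spin) configuration has an unevenly filled e_g set; the Jahn–Teller theorem predicts a tetragonal distortion (typically axial elongation) to lift the degeneracy.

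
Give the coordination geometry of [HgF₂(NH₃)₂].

tetrahedral

Summing ligand charges against the 0 overall charge gives an oxidation state of +2 for mercury.
Mercury is a group-12 element; Hg(II) is therefore d¹⁰.
Coordination number: 4.
A d¹⁰ ion has no crystal-field stabilisation preference between square planar and tetrahedral, so four ligands adopt the sterically favoured tetrahedral geometry.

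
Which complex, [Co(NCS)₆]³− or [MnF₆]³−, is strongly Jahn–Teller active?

[Co(NCS)₆]³−: Summing ligand charges against the −3 overall charge gives an oxidation state of +3 for cobalt. Co sits in group 9, so the d-electron count is 9 − 3 = 6. Co(III) has an exceptionally large octahedral splitting and is low-spin with essentially every ligand except fluoride. The d⁶ configuration leaves the e_g set evenly filled (or empty) — no strong Jahn–Teller driving force.
[MnF₆]³−: Each fluoride is −1; balancing the −3 overall charge requires Mn(III). Mn sits in group 7, so the d-electron count is 7 − 3 = 4. Fluoride is a weak-field ligand for a first-row metal, so the complex is high-spin. The t₂g³e_g¹ (high-spin) configuration has an unevenly filled e_g set; the Jahn–Teller theorem predicts a tetragonal distortion (typically axial elongation) to lift the degeneracy.

[MnF₆]³−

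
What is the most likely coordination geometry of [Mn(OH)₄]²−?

Each hydroxide is −1; balancing the −2 overall charge requires Mn(II).
Mn sits in group 7, so the d-electron count is 7 − 2 = 5.
With 4 monodentate ligands the coordination number is 4.
Hydroxide is a weak-field ligand.
A high-spin d⁵ ion has zero CFSE in either geometry, so four ligands adopt the sterically favoured tetrahedral geometry.

tetrahedral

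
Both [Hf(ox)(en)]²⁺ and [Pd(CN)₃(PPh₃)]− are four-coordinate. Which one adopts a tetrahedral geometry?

[Hf(ox)(en)]²⁺

For [Hf(ox)(en)]²⁺: Each oxalate is −2; ethylenediamine is neutral; balancing the +2 overall charge requires Hf(IV). Group 4 minus oxidation state 4 gives a d⁰ configuration. A d⁰ ion has no crystal-field stabilisation preference between square planar and tetrahedral, so four ligands adopt the sterically favoured tetrahedral geometry. → tetrahedral.
For [Pd(CN)₃(PPh₃)]−: Ligand charges: each cyanide is −1; triphenylphosphine is neutral. With an overall charge of −1 the palladium centre must be in the +2 oxidation state. Pd sits in group 10, so the d-electron count is 10 − 2 = 8. A 4d d⁸ ion has a large crystal-field splitting; square planar leaves the high-energy d_{x²−y²} orbital empty and maximises CFSE. → square planar.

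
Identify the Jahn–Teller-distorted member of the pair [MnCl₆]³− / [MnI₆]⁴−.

[MnCl₆]³−: Ligand charges: each chloride is −1. With an overall charge of −3 the manganese centre must be in the +3 oxidation state. Group 7 minus oxidation state 3 gives a d⁴ configuration. Chloride is a weak-field ligand for a first-row metal, so the complex is high-spin. The t₂g³e_g¹ (high-spin) configuration has an unevenly filled e_g set; the Jahn–Teller theorem predicts a tetragonal distortion (typically axial elongation) to lift the degeneracy.
[MnI₆]⁴−: Summing ligand charges against the −4 overall charge gives an oxidation state of +2 for manganese. Group 7 minus oxidation state 2 gives a d⁵ configuration. Iodide is a weak-field ligand for a first-row metal, so the complex is high-spin. The d⁵ configuration leaves the e_g set evenly filled (or empty) — no strong Jahn–Teller driving force.

[MnCl₆]³−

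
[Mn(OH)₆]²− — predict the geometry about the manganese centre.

Ligand charges: each hydroxide is −1. With an overall charge of −2 the manganese centre must be in the +4 oxidation state.
Mn sits in group 7, so the d-electron count is 7 − 4 = 3.
Coordination number: 6.
Six donors around a single metal centre give an octahedral coordination sphere.

octahedral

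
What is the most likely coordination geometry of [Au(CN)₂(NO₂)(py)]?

Ligand charges: each cyanide is −1; each nitro (N-bound nitrite) is −1; pyridine is neutral. With an overall charge of 0 the gold centre must be in the +3 oxidation state.
Au sits in group 11, so the d-electron count is 11 − 3 = 8.
With 4 monodentate ligands the coordination number is 4.
A 5d d⁸ ion has a large crystal-field splitting; square planar leaves the high-energy d_{x²−y²} orbital empty and maximises CFSE.

square planar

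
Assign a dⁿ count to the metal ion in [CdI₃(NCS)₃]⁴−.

d¹⁰

Ligand charges: each iodide is −1; each isothiocyanate is −1. With an overall charge of −4 the cadmium centre must be in the +2 oxidation state.
Cadmium is a group-12 element; Cd(II) is therefore d¹⁰.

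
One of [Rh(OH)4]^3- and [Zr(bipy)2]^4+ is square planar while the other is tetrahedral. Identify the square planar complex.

[Rh(OH)4]^3-

For [Rh(OH)4]^3-: Summing ligand charges against the −3 overall charge gives an oxidation state of +1 for rhodium. Group 9 minus oxidation state 1 gives a d⁸ configuration. A 4d d⁸ ion has a large crystal-field splitting; square planar leaves the high-energy d_{x²−y²} orbital empty and maximises CFSE. → square planar.
For [Zr(bipy)2]^4+: Summing ligand charges against the +4 overall charge gives an oxidation state of +4 for zirconium. Zirconium is a group-4 element; Zr(IV) is therefore d⁰. A d⁰ ion has no crystal-field stabilisation preference between square planar and tetrahedral, so four ligands adopt the sterically favoured tetrahedral geometry. → tetrahedral.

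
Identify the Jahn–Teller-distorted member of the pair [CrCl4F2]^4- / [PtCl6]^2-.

[CrCl4F2]^4-: Ligand charges: each chloride is −1; each fluoride is −1. With an overall charge of −4 the chromium centre must be in the +2 oxidation state. Cr sits in group 6, so the d-electron count is 6 − 2 = 4. Chloride and fluoride are weak-field ligands for a first-row metal, so the complex is high-spin. The t₂g³e_g¹ (high-spin) configuration has an unevenly filled e_g set; the Jahn–Teller theorem predicts a tetragonal distortion (typically axial elongation) to lift the degeneracy.
[PtCl6]^2-: Each chloride is −1; balancing the −2 overall charge requires Pt(IV). Platinum is a group-10 element; Pt(IV) is therefore d⁶. A 5d ion has a large Δₒ and is invariably low-spin. The d⁶ configuration leaves the e_g set evenly filled (or empty) — no strong Jahn–Teller driving force.

[CrCl4F2]^4-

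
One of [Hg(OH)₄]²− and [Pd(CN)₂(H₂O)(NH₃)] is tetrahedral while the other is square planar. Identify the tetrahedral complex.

[Hg(OH)₄]²−

For [Hg(OH)₄]²−: Ligand charges: each hydroxide is −1. With an overall charge of −2 the mercury centre must be in the +2 oxidation state. Mercury is a group-12 element; Hg(II) is therefore d¹⁰. A d¹⁰ ion has no crystal-field stabilisation preference between square planar and tetrahedral, so four ligands adopt the sterically favoured tetrahedral geometry. → tetrahedral.
For [Pd(CN)₂(H₂O)(NH₃)]: Summing ligand charges against the 0 overall charge gives an oxidation state of +2 for palladium. Palladium is a group-10 element; Pd(II) is therefore d⁸. A 4d d⁸ ion has a large crystal-field splitting; square planar leaves the high-energy d_{x²−y²} orbital empty and maximises CFSE. → square planar.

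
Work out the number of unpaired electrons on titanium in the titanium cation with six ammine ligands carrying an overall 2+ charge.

2 unpaired electrons

Ammonia is neutral; balancing the +2 overall charge requires Ti(II).
Ti sits in group 4, so the d-electron count is 4 − 2 = 2.
In an octahedral field the d² configuration is t₂g²e_g⁰ (only one arrangement possible), giving 2 unpaired electrons.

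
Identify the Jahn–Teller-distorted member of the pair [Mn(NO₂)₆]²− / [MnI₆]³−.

[Mn(NO₂)₆]²−: Summing ligand charges against the −2 overall charge gives an oxidation state of +4 for manganese. Manganese is a group-7 element; Mn(IV) is therefore d³. The d³ configuration leaves the e_g set evenly filled (or empty) — no strong Jahn–Teller driving force.
[MnI₆]³−: Summing ligand charges against the −3 overall charge gives an oxidation state of +3 for manganese. Group 7 minus oxidation state 3 gives a d⁴ configuration. Iodide is a weak-field ligand for a first-row metal, so the complex is high-spin. The t₂g³e_g¹ (high-spin) configuration has an unevenly filled e_g set; the Jahn–Teller theorem predicts a tetragonal distortion (typically axial elongation) to lift the degeneracy.

[MnI₆]³−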